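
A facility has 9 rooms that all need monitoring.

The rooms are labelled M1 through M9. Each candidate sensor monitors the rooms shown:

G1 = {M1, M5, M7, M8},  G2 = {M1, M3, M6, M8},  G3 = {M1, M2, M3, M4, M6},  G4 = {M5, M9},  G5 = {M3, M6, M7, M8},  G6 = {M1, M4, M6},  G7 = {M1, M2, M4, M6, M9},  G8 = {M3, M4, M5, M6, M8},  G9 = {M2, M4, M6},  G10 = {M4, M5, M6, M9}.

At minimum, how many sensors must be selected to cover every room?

Take {G4, G5, G7}. Their union is {M1, M2, M3, M4, M5, M6, M7, M8, M9}, which is all 9 rooms.
No 2 of the 10 sensors cover everything (all 45 combinations miss at least one room), so 3 is optimal.

3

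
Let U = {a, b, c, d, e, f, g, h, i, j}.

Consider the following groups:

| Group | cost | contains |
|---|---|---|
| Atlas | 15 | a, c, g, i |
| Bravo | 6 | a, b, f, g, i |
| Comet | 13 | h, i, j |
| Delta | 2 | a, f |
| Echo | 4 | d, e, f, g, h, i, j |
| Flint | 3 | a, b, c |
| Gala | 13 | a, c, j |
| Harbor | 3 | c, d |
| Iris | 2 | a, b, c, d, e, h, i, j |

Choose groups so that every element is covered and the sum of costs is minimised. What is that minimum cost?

6

Echo, Iris together cover every element (Echo ∪ Iris = {a, b, c, d, e, f, g, h, i, j}); total cost 4 + 2 = 6.
The greedy pick Iris, Delta, Echo costs 8; no covering selection beats 6.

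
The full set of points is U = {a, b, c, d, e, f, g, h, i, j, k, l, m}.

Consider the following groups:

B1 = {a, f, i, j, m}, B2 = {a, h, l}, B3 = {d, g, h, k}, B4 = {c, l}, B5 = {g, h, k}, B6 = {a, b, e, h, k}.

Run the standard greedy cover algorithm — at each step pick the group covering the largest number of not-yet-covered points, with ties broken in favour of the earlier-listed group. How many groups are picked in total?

4

Greedy: pick B1 (covers 5 new) → pick B3 (covers 4 new) → pick B4 (covers 2 new) → pick B6 (covers 2 new). Total picks: 4.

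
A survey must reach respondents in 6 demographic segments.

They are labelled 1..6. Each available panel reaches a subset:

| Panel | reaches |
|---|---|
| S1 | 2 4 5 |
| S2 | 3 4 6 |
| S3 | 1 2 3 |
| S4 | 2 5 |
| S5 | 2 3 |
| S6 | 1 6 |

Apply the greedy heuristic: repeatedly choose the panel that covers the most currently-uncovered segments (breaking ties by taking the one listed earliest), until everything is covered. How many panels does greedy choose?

3

Greedy: pick S1 (covers 3 new) → pick S2 (covers 2 new) → pick S3 (covers 1 new). Total picks: 3.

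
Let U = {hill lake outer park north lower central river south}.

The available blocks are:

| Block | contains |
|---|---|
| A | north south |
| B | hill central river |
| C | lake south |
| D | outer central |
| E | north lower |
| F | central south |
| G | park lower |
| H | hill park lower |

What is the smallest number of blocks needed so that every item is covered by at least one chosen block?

5

A and B and C and D and H together: A ∪ B ∪ C ∪ D ∪ H = {hill, lake, outer, park, north, lower, central, river, south} — every item is covered.
No 4 of the 8 blocks cover everything (all 70 combinations miss at least one item), so 5 is optimal.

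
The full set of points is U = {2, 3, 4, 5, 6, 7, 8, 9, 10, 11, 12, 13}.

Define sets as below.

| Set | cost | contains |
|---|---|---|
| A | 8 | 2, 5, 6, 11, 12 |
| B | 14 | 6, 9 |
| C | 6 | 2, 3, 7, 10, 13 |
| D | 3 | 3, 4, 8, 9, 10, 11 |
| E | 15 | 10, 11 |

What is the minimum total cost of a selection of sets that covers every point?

A, C, D together cover every point (A ∪ C ∪ D = {2, 3, 4, 5, 6, 7, 8, 9, 10, 11, 12, 13}); total cost 8 + 6 + 3 = 17.
No covering selection has total cost below 17.

17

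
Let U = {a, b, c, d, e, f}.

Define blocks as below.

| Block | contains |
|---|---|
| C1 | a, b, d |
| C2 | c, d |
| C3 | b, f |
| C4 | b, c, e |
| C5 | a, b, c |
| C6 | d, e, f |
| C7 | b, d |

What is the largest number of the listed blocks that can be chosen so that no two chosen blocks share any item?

C2, C3 are pairwise disjoint (C2={c,d}; C3={b,f}).
Every remaining block overlaps one of these, and no 3 of the listed blocks are pairwise disjoint, so 2 is the maximum.

2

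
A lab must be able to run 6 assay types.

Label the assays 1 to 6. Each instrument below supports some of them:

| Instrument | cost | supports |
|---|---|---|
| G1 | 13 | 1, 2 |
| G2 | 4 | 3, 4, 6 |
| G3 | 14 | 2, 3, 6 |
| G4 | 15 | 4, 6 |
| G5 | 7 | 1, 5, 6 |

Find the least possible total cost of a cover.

24

G1, G2, G5 together cover every assay (G1 ∪ G2 ∪ G5 = {1, 2, 3, 4, 5, 6}); total cost 13 + 4 + 7 = 24.
No covering selection has total cost below 24.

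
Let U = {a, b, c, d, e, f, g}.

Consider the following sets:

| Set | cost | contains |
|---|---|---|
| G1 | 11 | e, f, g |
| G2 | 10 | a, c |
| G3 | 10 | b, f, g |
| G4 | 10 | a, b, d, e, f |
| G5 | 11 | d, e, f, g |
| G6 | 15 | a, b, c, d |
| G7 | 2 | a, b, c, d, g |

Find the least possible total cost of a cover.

12

G4, G7 together cover every item (G4 ∪ G7 = {a, b, c, d, e, f, g}); total cost 10 + 2 = 12.
No covering selection has total cost below 12.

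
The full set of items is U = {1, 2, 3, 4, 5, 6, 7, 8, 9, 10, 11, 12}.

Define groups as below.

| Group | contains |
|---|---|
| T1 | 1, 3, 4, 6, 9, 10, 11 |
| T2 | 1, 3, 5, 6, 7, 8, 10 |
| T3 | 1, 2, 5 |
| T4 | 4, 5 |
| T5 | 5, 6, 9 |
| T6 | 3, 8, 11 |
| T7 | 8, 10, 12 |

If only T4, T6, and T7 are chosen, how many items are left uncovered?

5

Union of T4, T6, T7 = {3, 4, 5, 8, 10, 11, 12}.
Not covered: 1, 2, 6, 7, 9 — 5 items.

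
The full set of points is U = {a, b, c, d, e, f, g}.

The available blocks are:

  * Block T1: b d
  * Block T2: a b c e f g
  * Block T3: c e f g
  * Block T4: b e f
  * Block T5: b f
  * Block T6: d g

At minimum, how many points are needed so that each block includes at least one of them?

2

Take H = {b, g}. Each listed block contains at least one of these, so H is a hitting set of size 2.
The blocks T4, T6 are pairwise disjoint, so any hitting set needs a separate point for each — at least 2. Hence 2 is optimal.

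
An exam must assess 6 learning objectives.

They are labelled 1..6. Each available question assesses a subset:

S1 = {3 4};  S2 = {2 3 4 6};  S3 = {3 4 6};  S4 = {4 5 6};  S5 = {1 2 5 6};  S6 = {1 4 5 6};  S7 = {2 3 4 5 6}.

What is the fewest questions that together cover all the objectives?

Take {S2, S5}. Their union is {1, 2, 3, 4, 5, 6}, which is all 6 objectives.
No single question has all 6 objectives (the largest, S7, has 5), so 2 is optimal.

2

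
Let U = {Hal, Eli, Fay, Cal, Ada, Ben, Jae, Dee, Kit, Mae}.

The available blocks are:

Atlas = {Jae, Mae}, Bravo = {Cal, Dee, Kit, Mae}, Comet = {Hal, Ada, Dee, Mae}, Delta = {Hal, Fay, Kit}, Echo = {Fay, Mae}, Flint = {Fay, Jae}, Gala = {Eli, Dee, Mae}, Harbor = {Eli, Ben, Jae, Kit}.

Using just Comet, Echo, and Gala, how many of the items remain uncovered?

Union of Comet, Echo, Gala = {Hal, Eli, Fay, Ada, Dee, Mae}.
Not covered: Cal, Ben, Jae, Kit — 4 items.

4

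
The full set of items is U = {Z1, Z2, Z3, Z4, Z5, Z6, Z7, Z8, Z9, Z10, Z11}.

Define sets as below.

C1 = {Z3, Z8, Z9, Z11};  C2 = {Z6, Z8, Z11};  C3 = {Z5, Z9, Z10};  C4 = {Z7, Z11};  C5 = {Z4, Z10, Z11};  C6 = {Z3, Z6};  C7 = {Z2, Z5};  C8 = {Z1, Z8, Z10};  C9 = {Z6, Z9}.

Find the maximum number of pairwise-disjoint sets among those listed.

4

C4, C7, C8, C9 are pairwise disjoint (C4={Z7,Z11}; C7={Z2,Z5}; C8={Z1,Z8,Z10}; C9={Z6,Z9}).
Every remaining set overlaps one of these, and no 5 of the listed sets are pairwise disjoint, so 4 is the maximum.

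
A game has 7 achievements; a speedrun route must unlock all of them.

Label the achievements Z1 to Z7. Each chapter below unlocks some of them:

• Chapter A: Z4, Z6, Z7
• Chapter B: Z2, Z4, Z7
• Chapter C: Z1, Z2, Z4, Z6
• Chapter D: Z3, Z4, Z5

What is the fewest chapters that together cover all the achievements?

Take {B, C, D}. Their union is {Z1, Z2, Z3, Z4, Z5, Z6, Z7}, which is all 7 achievements.
Only C contains Z1, so C is forced; the remaining 3 achievements need at least 2 more chapters (each remaining chapter adds at most 2) — so at least 3 chapters are needed, and 3 is optimal.

3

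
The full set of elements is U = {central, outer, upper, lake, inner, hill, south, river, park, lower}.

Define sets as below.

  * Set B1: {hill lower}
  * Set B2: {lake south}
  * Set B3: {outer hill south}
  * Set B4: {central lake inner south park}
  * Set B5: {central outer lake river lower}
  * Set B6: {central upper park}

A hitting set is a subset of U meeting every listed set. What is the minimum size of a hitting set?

Take H = {central, hill, south}. Each listed set contains at least one of these, so H is a hitting set of size 3.
The sets B1, B2, B6 are pairwise disjoint, so any hitting set needs a separate element for each — at least 3. Hence 3 is optimal.

3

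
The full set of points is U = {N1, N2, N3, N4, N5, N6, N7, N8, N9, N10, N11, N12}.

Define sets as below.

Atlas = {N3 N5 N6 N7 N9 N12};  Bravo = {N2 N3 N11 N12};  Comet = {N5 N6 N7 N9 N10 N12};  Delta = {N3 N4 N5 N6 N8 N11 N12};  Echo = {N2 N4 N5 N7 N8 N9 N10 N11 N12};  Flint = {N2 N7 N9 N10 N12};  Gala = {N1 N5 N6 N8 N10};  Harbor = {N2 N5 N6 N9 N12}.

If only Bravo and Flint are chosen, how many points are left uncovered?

5

Union of Bravo, Flint = {N2, N3, N7, N9, N10, N11, N12}.
Not covered: N1, N4, N5, N6, N8 — 5 points.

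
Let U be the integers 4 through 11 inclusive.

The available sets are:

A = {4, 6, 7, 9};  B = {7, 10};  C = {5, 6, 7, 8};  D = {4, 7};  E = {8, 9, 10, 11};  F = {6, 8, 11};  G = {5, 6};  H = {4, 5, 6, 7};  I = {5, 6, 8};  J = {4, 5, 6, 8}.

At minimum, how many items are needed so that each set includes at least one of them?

3

Take T = {5, 7, 11}. Each listed set contains at least one of these, so T is a hitting set of size 3.
The sets D, E, G are pairwise disjoint, so any hitting set needs a separate item for each — at least 3. Hence 3 is optimal.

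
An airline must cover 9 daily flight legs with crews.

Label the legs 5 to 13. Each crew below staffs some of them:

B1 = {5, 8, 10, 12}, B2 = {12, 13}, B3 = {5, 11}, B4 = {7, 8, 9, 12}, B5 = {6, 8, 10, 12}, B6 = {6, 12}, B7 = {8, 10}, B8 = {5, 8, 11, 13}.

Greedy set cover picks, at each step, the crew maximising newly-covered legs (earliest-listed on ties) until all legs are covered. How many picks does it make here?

4

Greedy: pick B1 (covers 4 new) → pick B4 (covers 2 new) → pick B8 (covers 2 new) → pick B5 (covers 1 new). Total picks: 4.
(The true minimum cover uses only 3 crews, so greedy is not optimal here.)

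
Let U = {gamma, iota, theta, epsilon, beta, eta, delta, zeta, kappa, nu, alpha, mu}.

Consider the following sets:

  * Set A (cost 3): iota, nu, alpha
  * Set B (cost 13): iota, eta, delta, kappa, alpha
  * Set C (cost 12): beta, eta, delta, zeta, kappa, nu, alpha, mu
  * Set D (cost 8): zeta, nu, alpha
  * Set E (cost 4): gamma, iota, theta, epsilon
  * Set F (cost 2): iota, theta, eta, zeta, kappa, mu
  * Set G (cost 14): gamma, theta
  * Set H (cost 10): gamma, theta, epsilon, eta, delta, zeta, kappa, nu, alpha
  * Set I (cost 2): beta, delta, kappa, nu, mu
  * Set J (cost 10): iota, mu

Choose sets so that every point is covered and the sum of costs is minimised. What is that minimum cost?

11

A, E, F, I together cover every point (A ∪ E ∪ F ∪ I = {gamma, iota, theta, epsilon, beta, eta, delta, zeta, kappa, nu, alpha, mu}); total cost 3 + 4 + 2 + 2 = 11.
No covering selection has total cost below 11.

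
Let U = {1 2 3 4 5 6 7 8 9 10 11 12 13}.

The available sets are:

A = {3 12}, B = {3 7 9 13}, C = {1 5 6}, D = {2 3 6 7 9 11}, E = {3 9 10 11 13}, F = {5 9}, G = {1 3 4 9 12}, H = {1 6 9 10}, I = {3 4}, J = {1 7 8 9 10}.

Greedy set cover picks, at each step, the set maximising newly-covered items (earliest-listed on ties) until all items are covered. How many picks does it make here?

5

Greedy: pick D (covers 6 new) → pick G (covers 3 new) → pick E (covers 2 new) → pick C (covers 1 new) → pick J (covers 1 new). Total picks: 5.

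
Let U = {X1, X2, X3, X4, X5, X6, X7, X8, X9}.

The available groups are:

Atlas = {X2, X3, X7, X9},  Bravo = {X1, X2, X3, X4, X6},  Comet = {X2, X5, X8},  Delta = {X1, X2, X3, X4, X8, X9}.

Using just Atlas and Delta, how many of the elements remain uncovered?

Union of Atlas, Delta = {X1, X2, X3, X4, X7, X8, X9}.
Not covered: X5, X6 — 2 elements.

2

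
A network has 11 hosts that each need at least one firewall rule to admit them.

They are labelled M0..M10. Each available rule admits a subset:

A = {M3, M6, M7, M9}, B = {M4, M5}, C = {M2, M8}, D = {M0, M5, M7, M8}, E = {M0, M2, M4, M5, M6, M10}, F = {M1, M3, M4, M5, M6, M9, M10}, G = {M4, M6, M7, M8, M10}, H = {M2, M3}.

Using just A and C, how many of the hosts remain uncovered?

Union of A, C = {M2, M3, M6, M7, M8, M9}.
Not covered: M0, M1, M4, M5, M10 — 5 hosts.

5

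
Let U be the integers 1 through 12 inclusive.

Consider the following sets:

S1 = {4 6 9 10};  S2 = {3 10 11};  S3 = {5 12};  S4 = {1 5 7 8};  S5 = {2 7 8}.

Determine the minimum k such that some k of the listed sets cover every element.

5

S1 and S2 and S3 and S4 and S5 together: S1 ∪ S2 ∪ S3 ∪ S4 ∪ S5 = {1, 2, 3, 4, 5, 6, 7, 8, 9, 10, 11, 12} — every element is covered.
No 4 of the 5 sets cover everything (all 5 combinations miss at least one element), so 5 is optimal.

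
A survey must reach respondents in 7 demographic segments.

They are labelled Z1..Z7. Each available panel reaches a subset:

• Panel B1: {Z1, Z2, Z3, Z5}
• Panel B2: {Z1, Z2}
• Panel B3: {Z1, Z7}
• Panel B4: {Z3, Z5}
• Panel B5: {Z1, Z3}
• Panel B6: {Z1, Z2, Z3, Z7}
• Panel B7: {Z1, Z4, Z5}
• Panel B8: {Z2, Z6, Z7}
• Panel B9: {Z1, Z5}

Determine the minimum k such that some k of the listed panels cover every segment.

3

B1 and B7 and B8 together: B1 ∪ B7 ∪ B8 = {Z1, Z2, Z3, Z4, Z5, Z6, Z7} — every segment is covered.
Only B7 contains Z4, so B7 is forced; the remaining 4 segments need at least 2 more panels (each remaining panel adds at most 3) — so at least 3 panels are needed, and 3 is optimal.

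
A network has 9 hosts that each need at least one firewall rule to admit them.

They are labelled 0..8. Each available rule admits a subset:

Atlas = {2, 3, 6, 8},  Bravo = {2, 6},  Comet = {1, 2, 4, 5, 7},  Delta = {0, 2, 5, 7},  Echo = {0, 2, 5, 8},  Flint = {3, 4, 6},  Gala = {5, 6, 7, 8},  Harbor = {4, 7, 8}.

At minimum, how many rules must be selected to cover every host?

Atlas and Comet and Echo together: Atlas ∪ Comet ∪ Echo = {0, 1, 2, 3, 4, 5, 6, 7, 8} — every host is covered.
Only Comet contains 1, so Comet is forced; the remaining 4 hosts need at least 2 more rules (each remaining rule adds at most 3) — so at least 3 rules are needed, and 3 is optimal.

3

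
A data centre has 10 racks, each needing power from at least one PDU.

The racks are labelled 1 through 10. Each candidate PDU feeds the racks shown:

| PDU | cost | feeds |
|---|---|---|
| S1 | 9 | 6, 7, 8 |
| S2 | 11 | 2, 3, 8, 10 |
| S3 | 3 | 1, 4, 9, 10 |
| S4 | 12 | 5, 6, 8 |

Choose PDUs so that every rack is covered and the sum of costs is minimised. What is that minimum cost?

S1, S2, S3, S4 together cover every rack (S1 ∪ S2 ∪ S3 ∪ S4 = {1, 2, 3, 4, 5, 6, 7, 8, 9, 10}); total cost 9 + 11 + 3 + 12 = 35.
No covering selection has total cost below 35.

35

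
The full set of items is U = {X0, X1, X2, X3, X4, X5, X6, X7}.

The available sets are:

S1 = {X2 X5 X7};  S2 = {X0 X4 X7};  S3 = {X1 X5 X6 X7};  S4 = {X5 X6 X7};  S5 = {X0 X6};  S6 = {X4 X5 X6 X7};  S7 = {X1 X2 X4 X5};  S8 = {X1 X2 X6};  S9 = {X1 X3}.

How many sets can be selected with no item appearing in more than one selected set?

3

S1, S5, S9 are pairwise disjoint (S1={X2,X5,X7}; S5={X0,X6}; S9={X1,X3}).
Every remaining set overlaps one of these, and no 4 of the listed sets are pairwise disjoint, so 3 is the maximum.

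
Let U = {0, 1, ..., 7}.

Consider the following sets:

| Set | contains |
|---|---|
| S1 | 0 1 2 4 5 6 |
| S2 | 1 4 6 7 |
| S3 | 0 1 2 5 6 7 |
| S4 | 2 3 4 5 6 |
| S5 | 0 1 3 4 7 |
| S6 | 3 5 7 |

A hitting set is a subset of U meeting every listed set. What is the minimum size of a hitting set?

2

Take H = {1, 5}. Each listed set contains at least one of these, so H is a hitting set of size 2.
No single item lies in every set, so at least 2 are needed and 2 is optimal.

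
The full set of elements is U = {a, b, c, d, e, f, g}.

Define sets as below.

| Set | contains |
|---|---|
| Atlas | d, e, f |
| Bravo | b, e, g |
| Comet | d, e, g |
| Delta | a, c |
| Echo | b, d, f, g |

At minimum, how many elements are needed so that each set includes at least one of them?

The 3 elements {c, e, f} hit every set.
No choice of 2 elements meets every set, so 3 is the minimum.

3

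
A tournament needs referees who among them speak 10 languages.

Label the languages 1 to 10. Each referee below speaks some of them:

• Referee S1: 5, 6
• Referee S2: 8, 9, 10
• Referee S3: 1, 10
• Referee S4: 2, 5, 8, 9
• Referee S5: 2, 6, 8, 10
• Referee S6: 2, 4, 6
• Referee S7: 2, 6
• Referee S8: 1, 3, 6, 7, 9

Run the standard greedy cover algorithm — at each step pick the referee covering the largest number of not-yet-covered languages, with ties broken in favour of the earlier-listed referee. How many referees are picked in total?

4

Greedy: pick S8 (covers 5 new) → pick S4 (covers 3 new) → pick S2 (covers 1 new) → pick S6 (covers 1 new). Total picks: 4.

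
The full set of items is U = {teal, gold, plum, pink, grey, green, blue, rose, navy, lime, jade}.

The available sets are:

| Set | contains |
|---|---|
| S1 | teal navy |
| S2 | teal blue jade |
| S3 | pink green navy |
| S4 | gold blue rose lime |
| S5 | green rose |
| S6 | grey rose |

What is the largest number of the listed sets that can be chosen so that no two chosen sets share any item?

3

S2, S3, S6 are pairwise disjoint (S2={teal,blue,jade}; S3={pink,green,navy}; S6={grey,rose}).
Every remaining set overlaps one of these, and no 4 of the listed sets are pairwise disjoint, so 3 is the maximum.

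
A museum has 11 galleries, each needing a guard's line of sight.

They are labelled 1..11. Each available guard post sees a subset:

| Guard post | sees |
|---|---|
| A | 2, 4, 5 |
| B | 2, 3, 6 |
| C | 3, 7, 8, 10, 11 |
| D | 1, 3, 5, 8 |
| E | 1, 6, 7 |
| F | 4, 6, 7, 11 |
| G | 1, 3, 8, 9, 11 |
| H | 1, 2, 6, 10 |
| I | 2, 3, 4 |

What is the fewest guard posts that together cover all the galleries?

4

A and C and G and H together: A ∪ C ∪ G ∪ H = {1, 2, 3, 4, 5, 6, 7, 8, 9, 10, 11} — every gallery is covered.
No 3 of the 9 guard posts cover everything (all 84 combinations miss at least one gallery), so 4 is optimal.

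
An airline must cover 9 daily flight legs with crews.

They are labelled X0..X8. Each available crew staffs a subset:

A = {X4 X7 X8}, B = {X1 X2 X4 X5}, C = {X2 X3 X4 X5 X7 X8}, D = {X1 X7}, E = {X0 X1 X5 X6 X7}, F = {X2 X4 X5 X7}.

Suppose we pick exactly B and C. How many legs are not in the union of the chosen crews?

2

Union of B, C = {X1, X2, X3, X4, X5, X7, X8}.
Not covered: X0, X6 — 2 legs.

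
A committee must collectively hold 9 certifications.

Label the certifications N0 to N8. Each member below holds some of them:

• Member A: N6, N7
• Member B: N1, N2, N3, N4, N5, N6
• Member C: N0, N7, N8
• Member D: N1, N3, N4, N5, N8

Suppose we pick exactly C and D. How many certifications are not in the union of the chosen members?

2

Union of C, D = {N0, N1, N3, N4, N5, N7, N8}.
Not covered: N2, N6 — 2 certifications.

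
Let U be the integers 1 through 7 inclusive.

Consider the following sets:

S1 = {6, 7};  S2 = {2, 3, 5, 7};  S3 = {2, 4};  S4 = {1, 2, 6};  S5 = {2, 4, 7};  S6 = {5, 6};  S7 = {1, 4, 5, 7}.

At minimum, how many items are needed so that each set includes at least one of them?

H = {4, 5, 6} meets every set (each contains at least one member of H), and |H| = 3.
No choice of 2 items meets every set, so 3 is the minimum.

3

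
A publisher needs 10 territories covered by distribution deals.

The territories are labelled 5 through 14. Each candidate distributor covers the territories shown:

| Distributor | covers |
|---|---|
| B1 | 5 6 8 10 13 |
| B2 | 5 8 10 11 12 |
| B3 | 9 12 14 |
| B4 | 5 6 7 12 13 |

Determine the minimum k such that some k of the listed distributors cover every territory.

3

B2 and B3 and B4 together: B2 ∪ B3 ∪ B4 = {5, 6, 7, 8, 9, 10, 11, 12, 13, 14} — every territory is covered.
Only B4 contains 7, so B4 is forced; the remaining 5 territories need at least 2 more distributors (each remaining distributor adds at most 3) — so at least 3 distributors are needed, and 3 is optimal.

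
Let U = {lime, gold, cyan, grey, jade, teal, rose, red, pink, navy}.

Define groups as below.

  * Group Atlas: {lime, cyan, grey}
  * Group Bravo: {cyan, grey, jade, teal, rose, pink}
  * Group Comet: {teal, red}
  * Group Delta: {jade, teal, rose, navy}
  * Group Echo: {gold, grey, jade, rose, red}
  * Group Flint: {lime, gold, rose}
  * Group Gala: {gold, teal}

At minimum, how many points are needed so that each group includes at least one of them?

Take H = {lime, teal, red}. Each listed group contains at least one of these, so H is a hitting set of size 3.
No choice of 2 points meets every group, so 3 is the minimum.

3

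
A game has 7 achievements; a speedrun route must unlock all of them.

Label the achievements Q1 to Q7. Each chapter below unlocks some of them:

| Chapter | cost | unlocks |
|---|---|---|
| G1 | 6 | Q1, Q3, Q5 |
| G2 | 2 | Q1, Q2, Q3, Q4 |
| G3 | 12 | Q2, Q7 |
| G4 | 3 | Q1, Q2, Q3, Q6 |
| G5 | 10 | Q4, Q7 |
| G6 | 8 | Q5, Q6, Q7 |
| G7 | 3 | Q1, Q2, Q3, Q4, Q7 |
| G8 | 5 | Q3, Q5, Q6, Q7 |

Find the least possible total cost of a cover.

7

G2, G8 together cover every achievement (G2 ∪ G8 = {Q1, Q2, Q3, Q4, Q5, Q6, Q7}); total cost 2 + 5 = 7.
No covering selection has total cost below 7.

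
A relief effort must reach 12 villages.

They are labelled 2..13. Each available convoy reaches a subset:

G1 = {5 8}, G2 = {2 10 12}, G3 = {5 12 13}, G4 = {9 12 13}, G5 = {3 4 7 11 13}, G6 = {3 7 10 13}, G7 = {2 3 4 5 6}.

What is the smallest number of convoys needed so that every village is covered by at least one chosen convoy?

Take {G1, G4, G5, G6, G7}. Their union is {2, 3, 4, 5, 6, 7, 8, 9, 10, 11, 12, 13}, which is all 12 villages.
No 4 of the 7 convoys cover everything (all 35 combinations miss at least one village), so 5 is optimal.

5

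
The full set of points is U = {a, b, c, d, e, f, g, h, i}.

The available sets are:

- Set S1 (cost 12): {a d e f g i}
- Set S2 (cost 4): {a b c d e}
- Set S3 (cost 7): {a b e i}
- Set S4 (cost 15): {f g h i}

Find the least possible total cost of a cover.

S2, S4 together cover every point (S2 ∪ S4 = {a, b, c, d, e, f, g, h, i}); total cost 4 + 15 = 19.
No covering selection has total cost below 19.

19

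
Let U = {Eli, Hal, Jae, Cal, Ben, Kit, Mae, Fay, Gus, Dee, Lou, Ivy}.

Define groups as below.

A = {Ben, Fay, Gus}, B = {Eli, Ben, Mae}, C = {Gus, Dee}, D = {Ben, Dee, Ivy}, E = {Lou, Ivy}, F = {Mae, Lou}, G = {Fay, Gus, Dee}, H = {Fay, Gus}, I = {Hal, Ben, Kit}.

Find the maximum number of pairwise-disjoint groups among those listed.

3

E, G, I are pairwise disjoint (E={Lou,Ivy}; G={Fay,Gus,Dee}; I={Hal,Ben,Kit}).
Every remaining group overlaps one of these, and no 4 of the listed groups are pairwise disjoint, so 3 is the maximum.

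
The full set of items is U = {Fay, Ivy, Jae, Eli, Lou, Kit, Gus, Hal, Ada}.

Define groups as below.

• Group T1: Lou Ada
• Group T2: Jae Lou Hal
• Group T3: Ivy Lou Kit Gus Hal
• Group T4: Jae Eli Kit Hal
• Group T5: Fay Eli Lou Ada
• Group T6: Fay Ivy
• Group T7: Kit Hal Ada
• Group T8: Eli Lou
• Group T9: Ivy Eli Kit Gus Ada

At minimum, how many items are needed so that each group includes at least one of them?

Take H = {Ivy, Lou, Kit}. Each listed group contains at least one of these, so H is a hitting set of size 3.
The groups T1, T4, T6 are pairwise disjoint, so any hitting set needs a separate item for each — at least 3. Hence 3 is optimal.

3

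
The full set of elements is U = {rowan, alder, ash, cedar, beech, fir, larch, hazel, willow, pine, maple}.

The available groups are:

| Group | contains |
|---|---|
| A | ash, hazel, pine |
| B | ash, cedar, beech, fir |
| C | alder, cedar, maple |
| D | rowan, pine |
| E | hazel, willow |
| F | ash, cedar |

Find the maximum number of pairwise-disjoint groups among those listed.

3

C, D, E are pairwise disjoint (C={alder,cedar,maple}; D={rowan,pine}; E={hazel,willow}).
Every remaining group overlaps one of these, and no 4 of the listed groups are pairwise disjoint, so 3 is the maximum.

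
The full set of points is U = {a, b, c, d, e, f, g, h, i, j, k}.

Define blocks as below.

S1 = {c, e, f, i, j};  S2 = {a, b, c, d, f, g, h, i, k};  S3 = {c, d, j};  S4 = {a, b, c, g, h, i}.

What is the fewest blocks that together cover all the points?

2

Take {S1, S2}. Their union is {a, b, c, d, e, f, g, h, i, j, k}, which is all 11 points.
No single block has all 11 points (the largest, S2, has 9), so 2 is optimal.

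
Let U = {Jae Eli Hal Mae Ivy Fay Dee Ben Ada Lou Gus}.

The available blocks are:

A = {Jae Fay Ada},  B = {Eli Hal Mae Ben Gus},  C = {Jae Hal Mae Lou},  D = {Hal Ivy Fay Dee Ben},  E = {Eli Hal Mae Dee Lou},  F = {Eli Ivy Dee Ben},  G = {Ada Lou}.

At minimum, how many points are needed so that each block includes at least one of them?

The 3 points {Hal, Ben, Ada} hit every block.
No choice of 2 points meets every block, so 3 is the minimum.

3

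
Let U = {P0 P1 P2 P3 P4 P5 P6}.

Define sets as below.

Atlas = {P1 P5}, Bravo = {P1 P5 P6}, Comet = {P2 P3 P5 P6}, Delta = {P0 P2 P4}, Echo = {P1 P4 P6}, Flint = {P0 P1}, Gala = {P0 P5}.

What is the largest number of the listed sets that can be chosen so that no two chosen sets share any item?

2

Bravo, Delta are pairwise disjoint (Bravo={P1,P5,P6}; Delta={P0,P2,P4}).
Every remaining set overlaps one of these, and no 3 of the listed sets are pairwise disjoint, so 2 is the maximum.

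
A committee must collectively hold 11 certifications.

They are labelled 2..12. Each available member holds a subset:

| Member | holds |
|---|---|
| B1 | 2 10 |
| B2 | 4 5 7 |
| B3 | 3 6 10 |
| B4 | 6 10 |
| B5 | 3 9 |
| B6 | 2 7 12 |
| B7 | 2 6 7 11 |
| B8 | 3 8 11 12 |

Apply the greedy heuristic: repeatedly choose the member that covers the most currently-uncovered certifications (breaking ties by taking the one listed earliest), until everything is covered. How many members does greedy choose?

Greedy: pick B7 (covers 4 new) → pick B8 (covers 3 new) → pick B2 (covers 2 new) → pick B1 (covers 1 new) → pick B5 (covers 1 new). Total picks: 5.

5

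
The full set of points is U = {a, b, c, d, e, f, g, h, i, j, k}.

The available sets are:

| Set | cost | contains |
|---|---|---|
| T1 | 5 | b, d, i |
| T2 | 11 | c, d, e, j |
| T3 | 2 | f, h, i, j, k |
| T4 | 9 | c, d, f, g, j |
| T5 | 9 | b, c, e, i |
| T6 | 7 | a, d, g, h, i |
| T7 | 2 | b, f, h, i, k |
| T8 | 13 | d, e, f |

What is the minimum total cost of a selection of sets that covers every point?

T3, T5, T6 together cover every point (T3 ∪ T5 ∪ T6 = {a, b, c, d, e, f, g, h, i, j, k}); total cost 2 + 9 + 7 = 18.
The greedy pick T3, T7, T6, T5 costs 20; no covering selection beats 18.

18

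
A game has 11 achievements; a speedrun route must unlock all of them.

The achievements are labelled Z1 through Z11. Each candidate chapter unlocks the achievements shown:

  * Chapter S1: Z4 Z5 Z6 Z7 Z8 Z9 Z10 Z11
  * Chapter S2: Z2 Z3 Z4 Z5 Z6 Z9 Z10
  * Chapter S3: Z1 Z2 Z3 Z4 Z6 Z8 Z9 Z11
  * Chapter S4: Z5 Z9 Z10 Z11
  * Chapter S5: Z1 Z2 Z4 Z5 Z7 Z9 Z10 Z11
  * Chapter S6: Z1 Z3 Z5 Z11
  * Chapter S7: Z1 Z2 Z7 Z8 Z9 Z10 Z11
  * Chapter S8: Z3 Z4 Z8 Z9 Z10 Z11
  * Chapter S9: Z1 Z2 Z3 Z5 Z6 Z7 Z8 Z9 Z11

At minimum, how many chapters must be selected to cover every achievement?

S3 and S5 together: S3 ∪ S5 = {Z1, Z2, Z3, Z4, Z5, Z6, Z7, Z8, Z9, Z10, Z11} — every achievement is covered.
No single chapter has all 11 achievements (the largest, S9, has 9), so 2 is optimal.

2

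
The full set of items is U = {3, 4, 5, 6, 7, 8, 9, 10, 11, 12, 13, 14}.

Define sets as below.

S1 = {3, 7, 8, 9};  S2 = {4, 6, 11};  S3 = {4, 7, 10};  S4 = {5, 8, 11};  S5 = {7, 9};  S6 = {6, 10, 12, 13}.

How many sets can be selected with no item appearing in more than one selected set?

3

S4, S5, S6 are pairwise disjoint (S4={5,8,11}; S5={7,9}; S6={6,10,12,13}).
Every remaining set overlaps one of these, and no 4 of the listed sets are pairwise disjoint, so 3 is the maximum.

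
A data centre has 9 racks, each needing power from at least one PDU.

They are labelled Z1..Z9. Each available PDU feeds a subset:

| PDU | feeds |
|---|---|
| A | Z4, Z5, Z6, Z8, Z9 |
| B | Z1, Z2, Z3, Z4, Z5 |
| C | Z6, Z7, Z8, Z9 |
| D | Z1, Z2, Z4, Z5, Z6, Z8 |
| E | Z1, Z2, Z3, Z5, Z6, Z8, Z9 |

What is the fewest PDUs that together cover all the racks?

2

B and C together: B ∪ C = {Z1, Z2, Z3, Z4, Z5, Z6, Z7, Z8, Z9} — every rack is covered.
No single PDU has all 9 racks (the largest, E, has 7), so 2 is optimal.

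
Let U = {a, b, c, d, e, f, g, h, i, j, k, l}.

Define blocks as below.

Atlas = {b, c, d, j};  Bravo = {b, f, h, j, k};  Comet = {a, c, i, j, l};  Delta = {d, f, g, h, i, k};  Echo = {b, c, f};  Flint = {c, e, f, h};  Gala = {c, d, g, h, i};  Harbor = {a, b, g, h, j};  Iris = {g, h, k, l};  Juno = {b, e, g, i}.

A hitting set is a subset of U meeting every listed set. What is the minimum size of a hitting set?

3

The 3 points {f, g, j} hit every block.
No choice of 2 points meets every block, so 3 is the minimum.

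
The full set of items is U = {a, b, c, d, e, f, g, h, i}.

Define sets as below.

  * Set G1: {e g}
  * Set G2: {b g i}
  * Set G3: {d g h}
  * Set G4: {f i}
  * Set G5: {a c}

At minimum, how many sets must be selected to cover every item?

5

G1, G2, G3, G4, and G5 cover everything between them: the union {a, b, c, d, e, f, g, h, i} is all of U.
Only G1 contains e, so G1 is forced; the remaining 7 items need at least 4 more sets (each remaining set adds at most 2) — so at least 5 sets are needed, and 5 is optimal.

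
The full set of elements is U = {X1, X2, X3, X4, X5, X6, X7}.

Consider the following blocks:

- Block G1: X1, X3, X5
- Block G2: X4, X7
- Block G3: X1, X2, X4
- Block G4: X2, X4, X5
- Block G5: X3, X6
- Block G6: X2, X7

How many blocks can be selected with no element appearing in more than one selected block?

G5, G6 are pairwise disjoint (G5={X3,X6}; G6={X2,X7}).
Every remaining block overlaps one of these, and no 3 of the listed blocks are pairwise disjoint, so 2 is the maximum.

2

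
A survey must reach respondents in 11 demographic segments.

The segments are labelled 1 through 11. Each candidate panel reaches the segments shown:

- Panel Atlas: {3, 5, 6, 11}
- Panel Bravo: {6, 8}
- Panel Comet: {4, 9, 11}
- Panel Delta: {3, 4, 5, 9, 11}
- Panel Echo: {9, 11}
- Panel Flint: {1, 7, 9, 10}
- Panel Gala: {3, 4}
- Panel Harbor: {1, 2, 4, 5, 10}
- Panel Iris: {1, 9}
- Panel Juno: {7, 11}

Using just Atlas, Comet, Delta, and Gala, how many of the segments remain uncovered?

Union of Atlas, Comet, Delta, Gala = {3, 4, 5, 6, 9, 11}.
Not covered: 1, 2, 7, 8, 10 — 5 segments.

5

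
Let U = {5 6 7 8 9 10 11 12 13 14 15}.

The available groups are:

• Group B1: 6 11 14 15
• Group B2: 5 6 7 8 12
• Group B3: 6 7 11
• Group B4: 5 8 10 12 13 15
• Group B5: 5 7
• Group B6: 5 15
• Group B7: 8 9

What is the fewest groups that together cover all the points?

B1, B2, B4, and B7 cover everything between them: the union {5, 6, 7, 8, 9, 10, 11, 12, 13, 14, 15} is all of U.
No 3 of the 7 groups cover everything (all 35 combinations miss at least one point), so 4 is optimal.

4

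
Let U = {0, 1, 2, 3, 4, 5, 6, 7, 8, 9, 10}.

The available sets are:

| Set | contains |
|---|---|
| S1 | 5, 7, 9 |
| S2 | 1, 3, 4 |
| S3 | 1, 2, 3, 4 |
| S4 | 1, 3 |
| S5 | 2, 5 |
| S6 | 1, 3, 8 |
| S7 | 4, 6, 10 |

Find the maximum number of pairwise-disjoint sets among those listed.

3

S4, S5, S7 are pairwise disjoint (S4={1,3}; S5={2,5}; S7={4,6,10}).
Every remaining set overlaps one of these, and no 4 of the listed sets are pairwise disjoint, so 3 is the maximum.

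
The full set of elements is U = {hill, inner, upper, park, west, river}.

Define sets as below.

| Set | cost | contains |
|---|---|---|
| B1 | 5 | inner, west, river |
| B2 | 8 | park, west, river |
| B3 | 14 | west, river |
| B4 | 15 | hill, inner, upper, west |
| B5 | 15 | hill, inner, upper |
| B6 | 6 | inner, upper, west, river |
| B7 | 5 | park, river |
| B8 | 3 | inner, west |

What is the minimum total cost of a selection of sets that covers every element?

B4, B7 together cover every element (B4 ∪ B7 = {hill, inner, upper, park, west, river}); total cost 15 + 5 = 20.
The greedy pick B6, B7, B4 costs 26; no covering selection beats 20.

20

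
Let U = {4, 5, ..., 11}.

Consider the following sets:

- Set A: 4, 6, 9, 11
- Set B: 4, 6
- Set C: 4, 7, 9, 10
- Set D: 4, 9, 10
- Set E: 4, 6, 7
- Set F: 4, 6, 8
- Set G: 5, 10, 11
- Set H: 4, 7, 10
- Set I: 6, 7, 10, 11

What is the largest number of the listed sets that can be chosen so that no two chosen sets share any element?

B, G are pairwise disjoint (B={4,6}; G={5,10,11}).
Every remaining set overlaps one of these, and no 3 of the listed sets are pairwise disjoint, so 2 is the maximum.

2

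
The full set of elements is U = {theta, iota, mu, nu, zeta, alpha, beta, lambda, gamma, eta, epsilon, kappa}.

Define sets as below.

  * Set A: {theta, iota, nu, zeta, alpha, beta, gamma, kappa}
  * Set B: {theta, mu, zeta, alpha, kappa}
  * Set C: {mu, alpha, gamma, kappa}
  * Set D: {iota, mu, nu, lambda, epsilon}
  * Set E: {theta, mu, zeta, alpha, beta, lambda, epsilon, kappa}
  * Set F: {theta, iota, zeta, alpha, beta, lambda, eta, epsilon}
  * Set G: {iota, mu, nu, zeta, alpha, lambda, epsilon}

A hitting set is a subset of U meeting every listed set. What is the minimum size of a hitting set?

Take H = {iota, mu}. Each listed set contains at least one of these, so H is a hitting set of size 2.
No single element lies in every set, so at least 2 are needed and 2 is optimal.

2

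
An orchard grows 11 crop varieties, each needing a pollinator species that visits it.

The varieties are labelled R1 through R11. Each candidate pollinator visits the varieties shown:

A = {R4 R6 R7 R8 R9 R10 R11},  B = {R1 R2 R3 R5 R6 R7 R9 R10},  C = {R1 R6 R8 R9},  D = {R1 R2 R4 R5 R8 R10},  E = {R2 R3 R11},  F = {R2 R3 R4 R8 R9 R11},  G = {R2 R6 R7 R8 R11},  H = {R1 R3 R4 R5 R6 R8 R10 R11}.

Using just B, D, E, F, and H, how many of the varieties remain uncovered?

Union of B, D, E, F, H = {R1, R2, R3, R4, R5, R6, R7, R8, R9, R10, R11} — that's every variety, so 0 are uncovered.

0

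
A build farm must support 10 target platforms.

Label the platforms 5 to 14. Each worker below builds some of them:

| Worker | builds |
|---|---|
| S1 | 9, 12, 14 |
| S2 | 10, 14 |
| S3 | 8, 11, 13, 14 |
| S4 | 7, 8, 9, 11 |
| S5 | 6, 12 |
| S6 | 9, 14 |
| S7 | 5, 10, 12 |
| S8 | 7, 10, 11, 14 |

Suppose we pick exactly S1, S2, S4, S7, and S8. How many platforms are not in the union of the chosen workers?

Union of S1, S2, S4, S7, S8 = {5, 7, 8, 9, 10, 11, 12, 14}.
Not covered: 6, 13 — 2 platforms.

2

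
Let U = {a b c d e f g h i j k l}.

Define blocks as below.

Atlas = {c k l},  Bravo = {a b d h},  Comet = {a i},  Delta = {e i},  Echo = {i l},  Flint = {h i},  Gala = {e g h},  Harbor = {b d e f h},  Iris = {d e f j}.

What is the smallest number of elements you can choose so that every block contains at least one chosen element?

T = {h, i, j, k} meets every block (each contains at least one member of T), and |T| = 4.
No choice of 3 elements meets every block, so 4 is the minimum.

4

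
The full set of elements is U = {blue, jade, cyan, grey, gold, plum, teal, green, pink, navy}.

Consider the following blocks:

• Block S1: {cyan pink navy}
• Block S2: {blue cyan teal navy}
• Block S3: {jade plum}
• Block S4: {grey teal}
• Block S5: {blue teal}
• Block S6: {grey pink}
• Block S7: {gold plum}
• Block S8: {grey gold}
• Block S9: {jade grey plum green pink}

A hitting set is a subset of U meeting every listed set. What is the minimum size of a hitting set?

4

H = {blue, cyan, grey, plum} meets every block (each contains at least one member of H), and |H| = 4.
The blocks S1, S3, S5, S8 are pairwise disjoint, so any hitting set needs a separate element for each — at least 4. Hence 4 is optimal.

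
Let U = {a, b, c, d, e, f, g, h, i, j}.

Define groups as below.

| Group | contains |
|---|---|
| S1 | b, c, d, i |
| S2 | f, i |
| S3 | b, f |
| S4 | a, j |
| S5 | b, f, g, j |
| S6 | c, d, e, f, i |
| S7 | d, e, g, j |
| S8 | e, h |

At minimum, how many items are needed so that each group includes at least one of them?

Take T = {b, h, i, j}. Each listed group contains at least one of these, so T is a hitting set of size 4.
No choice of 3 items meets every group, so 4 is the minimum.

4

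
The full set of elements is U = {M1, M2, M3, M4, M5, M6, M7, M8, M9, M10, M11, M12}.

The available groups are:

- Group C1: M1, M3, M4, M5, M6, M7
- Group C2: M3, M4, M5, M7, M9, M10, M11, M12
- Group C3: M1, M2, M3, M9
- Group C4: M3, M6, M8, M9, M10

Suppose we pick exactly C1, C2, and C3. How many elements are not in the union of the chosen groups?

1

Union of C1, C2, C3 = {M1, M2, M3, M4, M5, M6, M7, M9, M10, M11, M12}.
Not covered: M8 — 1 element.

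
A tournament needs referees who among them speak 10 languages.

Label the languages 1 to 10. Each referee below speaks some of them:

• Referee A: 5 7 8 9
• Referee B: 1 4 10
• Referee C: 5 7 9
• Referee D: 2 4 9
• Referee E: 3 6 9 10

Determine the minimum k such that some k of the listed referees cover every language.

Take {A, B, D, E}. Their union is {1, 2, 3, 4, 5, 6, 7, 8, 9, 10}, which is all 10 languages.
Only D contains 2, so D is forced; the remaining 7 languages need at least 3 more referees (each remaining referee adds at most 3) — so at least 4 referees are needed, and 4 is optimal.

4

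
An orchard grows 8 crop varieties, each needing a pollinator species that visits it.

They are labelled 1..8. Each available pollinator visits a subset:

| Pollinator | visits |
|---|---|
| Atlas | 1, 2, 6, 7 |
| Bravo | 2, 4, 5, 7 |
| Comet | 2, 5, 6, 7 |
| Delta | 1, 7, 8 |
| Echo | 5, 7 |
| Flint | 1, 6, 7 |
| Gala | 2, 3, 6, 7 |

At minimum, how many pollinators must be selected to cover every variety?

Bravo and Delta and Gala together: Bravo ∪ Delta ∪ Gala = {1, 2, 3, 4, 5, 6, 7, 8} — every variety is covered.
Only Gala contains 3, so Gala is forced; the remaining 4 varieties need at least 2 more pollinators (each remaining pollinator adds at most 2) — so at least 3 pollinators are needed, and 3 is optimal.

3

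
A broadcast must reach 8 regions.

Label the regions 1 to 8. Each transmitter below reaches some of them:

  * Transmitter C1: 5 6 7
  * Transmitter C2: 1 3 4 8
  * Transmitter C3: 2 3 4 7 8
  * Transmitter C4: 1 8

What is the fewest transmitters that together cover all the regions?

3

Take {C1, C2, C3}. Their union is {1, 2, 3, 4, 5, 6, 7, 8}, which is all 8 regions.
Only C3 contains 2, so C3 is forced; the remaining 3 regions need at least 2 more transmitters (each remaining transmitter adds at most 2) — so at least 3 transmitters are needed, and 3 is optimal.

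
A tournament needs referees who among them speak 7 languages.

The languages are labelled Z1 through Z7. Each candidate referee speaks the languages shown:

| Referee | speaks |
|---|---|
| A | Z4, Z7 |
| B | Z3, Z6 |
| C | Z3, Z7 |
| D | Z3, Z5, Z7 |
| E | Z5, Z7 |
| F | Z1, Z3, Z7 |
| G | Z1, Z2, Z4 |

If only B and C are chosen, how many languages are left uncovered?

Union of B, C = {Z3, Z6, Z7}.
Not covered: Z1, Z2, Z4, Z5 — 4 languages.

4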